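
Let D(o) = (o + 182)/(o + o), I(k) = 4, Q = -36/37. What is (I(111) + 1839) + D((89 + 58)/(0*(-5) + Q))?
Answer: 954621/518 ≈ 1842.9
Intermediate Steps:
Q = -36/37 (Q = -36*1/37 = -36/37 ≈ -0.97297)
D(o) = (182 + o)/(2*o) (D(o) = (182 + o)/((2*o)) = (182 + o)*(1/(2*o)) = (182 + o)/(2*o))
(I(111) + 1839) + D((89 + 58)/(0*(-5) + Q)) = (4 + 1839) + (182 + (89 + 58)/(0*(-5) - 36/37))/(2*(((89 + 58)/(0*(-5) - 36/37)))) = 1843 + (182 + 147/(0 - 36/37))/(2*((147/(0 - 36/37)))) = 1843 + (182 + 147/(-36/37))/(2*((147/(-36/37)))) = 1843 + (182 + 147*(-37/36))/(2*((147*(-37/36)))) = 1843 + (182 - 1813/12)/(2*(-1813/12)) = 1843 + (1/2)*(-12/1813)*(371/12) = 1843 - 53/518 = 954621/518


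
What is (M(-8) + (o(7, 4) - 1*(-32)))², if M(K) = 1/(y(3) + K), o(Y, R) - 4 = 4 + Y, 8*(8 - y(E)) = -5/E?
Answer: 67081/25 ≈ 2683.2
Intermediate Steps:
y(E) = 8 + 5/(8*E) (y(E) = 8 - (-5)/(8*E) = 8 + 5/(8*E))
o(Y, R) = 8 + Y (o(Y, R) = 4 + (4 + Y) = 8 + Y)
M(K) = 1/(197/24 + K) (M(K) = 1/((8 + (5/8)/3) + K) = 1/((8 + (5/8)*(⅓)) + K) = 1/((8 + 5/24) + K) = 1/(197/24 + K))
(M(-8) + (o(7, 4) - 1*(-32)))² = (24/(197 + 24*(-8)) + ((8 + 7) - 1*(-32)))² = (24/(197 - 192) + (15 + 32))² = (24/5 + 47)² = (259/5)² = 67081/25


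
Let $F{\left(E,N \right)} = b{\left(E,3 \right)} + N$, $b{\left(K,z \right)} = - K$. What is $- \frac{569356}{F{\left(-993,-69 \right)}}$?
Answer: $- \frac{142339}{231} \approx -616.19$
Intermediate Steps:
$F{\left(E,N \right)} = N - E$ ($F{\left(E,N \right)} = - E + N = N - E$)
$- \frac{569356}{F{\left(-993,-69 \right)}} = - \frac{569356}{-69 - -993} = - \frac{569356}{-69 + 993} = - \frac{569356}{924} = \left(-569356\right) \frac{1}{924} = - \frac{142339}{231}$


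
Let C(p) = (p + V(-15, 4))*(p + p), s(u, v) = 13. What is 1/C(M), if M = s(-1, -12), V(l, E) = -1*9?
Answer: 1/104 ≈ 0.0096154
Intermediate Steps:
V(l, E) = -9
M = 13
C(p) = 2*p*(-9 + p) (C(p) = (p - 9)*(p + p) = (-9 + p)*(2*p) = 2*p*(-9 + p))
1/C(M) = 1/(2*13*(-9 + 13)) = 1/(2*13*4) = 1/104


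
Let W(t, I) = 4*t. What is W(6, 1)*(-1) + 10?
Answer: -14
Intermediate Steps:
W(6, 1)*(-1) + 10 = (4*6)*(-1) + 10 = 24*(-1) + 10 = -24 + 10 = -14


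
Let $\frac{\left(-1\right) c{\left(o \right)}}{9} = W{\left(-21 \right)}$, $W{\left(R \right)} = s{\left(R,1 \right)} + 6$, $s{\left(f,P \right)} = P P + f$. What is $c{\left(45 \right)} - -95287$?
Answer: $95413$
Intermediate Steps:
$s{\left(f,P \right)} = f + P^{2}$ ($s{\left(f,P \right)} = P^{2} + f = f + P^{2}$)
$W{\left(R \right)} = 7 + R$ ($W{\left(R \right)} = \left(R + 1^{2}\right) + 6 = \left(R + 1\right) + 6 = \left(1 + R\right) + 6 = 7 + R$)
$c{\left(o \right)} = 126$ ($c{\left(o \right)} = - 9 \left(7 - 21\right) = \left(-9\right) \left(-14\right) = 126$)
$c{\left(45 \right)} - -95287 = 126 - -95287 = 126 + 95287 = 95413$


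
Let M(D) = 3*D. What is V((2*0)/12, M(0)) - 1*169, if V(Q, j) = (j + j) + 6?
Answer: -163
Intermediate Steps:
V(Q, j) = 6 + 2*j (V(Q, j) = 2*j + 6 = 6 + 2*j)
V((2*0)/12, M(0)) - 1*169 = (6 + 2*(3*0)) - 1*169 = (6 + 2*0) - 169 = (6 + 0) - 169 = 6 - 169 = -163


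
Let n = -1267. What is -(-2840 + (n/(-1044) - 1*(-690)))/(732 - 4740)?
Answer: -2243333/4184352 ≈ -0.53612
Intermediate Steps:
-(-2840 + (n/(-1044) - 1*(-690)))/(732 - 4740) = -(-2840 + (-1267/(-1044) - 1*(-690)))/(732 - 4740) = -(-2840 + (-1267*(-1/1044) + 690))/(-4008) = -(-2840 + (1267/1044 + 690))*(-1)/4008 = -(-2840 + 721627/1044)*(-1)/4008 = -(-2243333)*(-1)/(1044*4008) = -1*2243333/4184352 = -2243333/4184352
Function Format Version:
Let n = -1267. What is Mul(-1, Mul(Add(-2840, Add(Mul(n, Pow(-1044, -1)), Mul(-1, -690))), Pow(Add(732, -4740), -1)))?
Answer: Rational(-2243333, 4184352) ≈ -0.53612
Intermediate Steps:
Mul(-1, Mul(Add(-2840, Add(Mul(n, Pow(-1044, -1)), Mul(-1, -690))), Pow(Add(732, -4740), -1))) = Mul(-1, Mul(Add(-2840, Add(Mul(-1267, Pow(-1044, -1)), Mul(-1, -690))), Pow(Add(732, -4740), -1))) = Mul(-1, Mul(Add(-2840, Add(Mul(-1267, Rational(-1, 1044)), 690)), Pow(-4008, -1))) = Mul(-1, Mul(Add(-2840, Add(Rational(1267, 1044), 690)), Rational(-1, 4008))) = Mul(-1, Mul(Add(-2840, Rational(721627, 1044)), Rational(-1, 4008))) = Mul(-1, Mul(Rational(-2243333, 1044), Rational(-1, 4008))) = Mul(-1, Rational(2243333, 4184352)) = Rational(-2243333, 4184352)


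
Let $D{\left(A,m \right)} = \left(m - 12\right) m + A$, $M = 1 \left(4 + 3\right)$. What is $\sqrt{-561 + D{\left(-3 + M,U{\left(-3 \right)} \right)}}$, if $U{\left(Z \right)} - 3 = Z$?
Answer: $i \sqrt{557} \approx 23.601 i$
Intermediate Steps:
$U{\left(Z \right)} = 3 + Z$
$M = 7$ ($M = 1 \cdot 7 = 7$)
$D{\left(A,m \right)} = A + m \left(-12 + m\right)$ ($D{\left(A,m \right)} = \left(-12 + m\right) m + A = m \left(-12 + m\right) + A = A + m \left(-12 + m\right)$)
$\sqrt{-561 + D{\left(-3 + M,U{\left(-3 \right)} \right)}} = \sqrt{-561 + \left(\left(-3 + 7\right) + \left(3 - 3\right)^{2} - 12 \left(3 - 3\right)\right)} = \sqrt{-561 + \left(4 + 0^{2} - 0\right)} = \sqrt{-561 + \left(4 + 0 + 0\right)} = \sqrt{-561 + 4} = \sqrt{-557} = i \sqrt{557}$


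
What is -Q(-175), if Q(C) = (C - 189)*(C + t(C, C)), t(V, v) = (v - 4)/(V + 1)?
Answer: -5509322/87 ≈ -63326.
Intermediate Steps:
t(V, v) = (-4 + v)/(1 + V)
Q(C) = (-189 + C)*(C + (-4 + C)/(1 + C)) (Q(C) = (C - 189)*(C + (-4 + C)/(1 + C)) = (-189 + C)*(C + (-4 + C)/(1 + C)))
-Q(-175) = -(756 + (-175)³ - 382*(-175) - 187*(-175)²)/(1 - 175) = -(756 - 5359375 + 66850 - 187*30625)/(-174) = -(-1)*(756 - 5359375 + 66850 - 5726875)/174 = -(-1)*(-11018644)/174 = -1*5509322/87 = -5509322/87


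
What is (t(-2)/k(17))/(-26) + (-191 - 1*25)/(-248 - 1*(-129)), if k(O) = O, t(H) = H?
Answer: 2815/1547 ≈ 1.8197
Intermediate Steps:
(t(-2)/k(17))/(-26) + (-191 - 1*25)/(-248 - 1*(-129)) = -2/17/(-26) + (-191 - 1*25)/(-248 - 1*(-129)) = -2*1/17*(-1/26) + (-191 - 25)/(-248 + 129) = -2/17*(-1/26) - 216/(-119) = 1/221 - 216*(-1/119) = 1/221 + 216/119 = 2815/1547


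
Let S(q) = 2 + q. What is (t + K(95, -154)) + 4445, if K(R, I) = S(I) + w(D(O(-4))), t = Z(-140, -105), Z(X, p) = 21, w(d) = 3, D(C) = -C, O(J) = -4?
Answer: 4317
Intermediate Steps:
t = 21
K(R, I) = 5 + I (K(R, I) = (2 + I) + 3 = 5 + I)
(t + K(95, -154)) + 4445 = (21 + (5 - 154)) + 4445 = (21 - 149) + 4445 = -128 + 4445 = 4317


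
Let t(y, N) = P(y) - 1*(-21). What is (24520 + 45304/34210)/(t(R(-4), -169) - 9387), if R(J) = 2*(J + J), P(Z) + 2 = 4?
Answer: -104859313/40042805 ≈ -2.6187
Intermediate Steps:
P(Z) = 2 (P(Z) = -2 + 4 = 2)
R(J) = 4*J (R(J) = 2*(2*J) = 4*J)
t(y, N) = 23 (t(y, N) = 2 - 1*(-21) = 2 + 21 = 23)
(24520 + 45304/34210)/(t(R(-4), -169) - 9387) = (24520 + 45304/34210)/(23 - 9387) = (24520 + 45304*(1/34210))/(-9364) = (24520 + 22652/17105)*(-1/9364) = (419437252/17105)*(-1/9364) = -104859313/40042805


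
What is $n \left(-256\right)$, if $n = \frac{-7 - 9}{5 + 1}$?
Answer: $\frac{2048}{3} \approx 682.67$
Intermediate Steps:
$n = - \frac{8}{3}$ ($n = - \frac{16}{6} = \left(-16\right) \frac{1}{6} = - \frac{8}{3} \approx -2.6667$)
$n \left(-256\right) = \left(- \frac{8}{3}\right) \left(-256\right) = \frac{2048}{3}$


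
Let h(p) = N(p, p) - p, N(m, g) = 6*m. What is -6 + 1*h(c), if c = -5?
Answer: -31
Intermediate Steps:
h(p) = 5*p (h(p) = 6*p - p = 5*p)
-6 + 1*h(c) = -6 + 1*(5*(-5)) = -6 + 1*(-25) = -6 - 25 = -31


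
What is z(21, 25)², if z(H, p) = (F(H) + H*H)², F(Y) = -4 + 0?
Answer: 36469158961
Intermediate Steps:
F(Y) = -4
z(H, p) = (-4 + H²)² (z(H, p) = (-4 + H*H)² = (-4 + H²)²)
z(21, 25)² = ((-4 + 21²)²)² = ((-4 + 441)²)² = (437²)² = 190969² = 36469158961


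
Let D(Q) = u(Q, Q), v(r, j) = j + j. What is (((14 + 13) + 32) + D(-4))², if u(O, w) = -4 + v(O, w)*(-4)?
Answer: 7569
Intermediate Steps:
v(r, j) = 2*j
u(O, w) = -4 - 8*w (u(O, w) = -4 + (2*w)*(-4) = -4 - 8*w)
D(Q) = -4 - 8*Q
(((14 + 13) + 32) + D(-4))² = (((14 + 13) + 32) + (-4 - 8*(-4)))² = ((27 + 32) + (-4 + 32))² = (59 + 28)² = 87² = 7569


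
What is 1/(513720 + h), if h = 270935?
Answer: 1/784655 ≈ 1.2744e-6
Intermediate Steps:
1/(513720 + h) = 1/(513720 + 270935) = 1/784655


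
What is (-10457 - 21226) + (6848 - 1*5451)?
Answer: -30286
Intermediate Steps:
(-10457 - 21226) + (6848 - 1*5451) = -31683 + (6848 - 5451) = -31683 + 1397 = -30286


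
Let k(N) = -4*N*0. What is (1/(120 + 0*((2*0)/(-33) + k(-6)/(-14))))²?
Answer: 1/14400 ≈ 6.9444e-5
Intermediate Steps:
k(N) = 0
(1/(120 + 0*((2*0)/(-33) + k(-6)/(-14))))² = (1/(120 + 0*((2*0)/(-33) + 0/(-14))))² = (1/(120 + 0*(0*(-1/33) + 0*(-1/14))))² = (1/(120 + 0*(0 + 0)))² = (1/(120 + 0*0))² = (1/(120 + 0))² = (1/120)² = 1/14400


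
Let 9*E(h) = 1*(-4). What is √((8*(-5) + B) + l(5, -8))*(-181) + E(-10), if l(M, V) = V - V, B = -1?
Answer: -4/9 - 181*I*√41 ≈ -0.44444 - 1159.0*I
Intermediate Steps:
l(M, V) = 0
E(h) = -4/9 (E(h) = (1*(-4))/9 = (⅑)*(-4) = -4/9)
√((8*(-5) + B) + l(5, -8))*(-181) + E(-10) = √((8*(-5) - 1) + 0)*(-181) - 4/9 = √((-40 - 1) + 0)*(-181) - 4/9 = √(-41 + 0)*(-181) - 4/9 = √(-41)*(-181) - 4/9 = (I*√41)*(-181) - 4/9 = -181*I*√41 - 4/9 = -4/9 - 181*I*√41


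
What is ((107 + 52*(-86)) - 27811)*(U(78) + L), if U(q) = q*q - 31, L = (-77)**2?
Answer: -385532832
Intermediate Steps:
L = 5929
U(q) = -31 + q**2 (U(q) = q**2 - 31 = -31 + q**2)
((107 + 52*(-86)) - 27811)*(U(78) + L) = ((107 + 52*(-86)) - 27811)*((-31 + 78**2) + 5929) = ((107 - 4472) - 27811)*((-31 + 6084) + 5929) = (-4365 - 27811)*(6053 + 5929) = -32176*11982 = -385532832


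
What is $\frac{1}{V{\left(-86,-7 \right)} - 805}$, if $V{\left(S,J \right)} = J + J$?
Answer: $- \frac{1}{819} \approx -0.001221$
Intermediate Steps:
$V{\left(S,J \right)} = 2 J$
$\frac{1}{V{\left(-86,-7 \right)} - 805} = \frac{1}{2 \left(-7\right) - 805} = \frac{1}{-14 - 805} = \frac{1}{-819} = - \frac{1}{819}$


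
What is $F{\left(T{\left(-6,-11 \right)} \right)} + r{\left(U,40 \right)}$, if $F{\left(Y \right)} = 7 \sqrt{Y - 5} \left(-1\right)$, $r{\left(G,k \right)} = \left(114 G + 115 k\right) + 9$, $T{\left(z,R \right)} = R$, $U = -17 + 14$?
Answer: $4267 - 28 i \approx 4267.0 - 28.0 i$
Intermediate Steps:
$U = -3$
$r{\left(G,k \right)} = 9 + 114 G + 115 k$
$F{\left(Y \right)} = - 7 \sqrt{-5 + Y}$ ($F{\left(Y \right)} = 7 \sqrt{-5 + Y} \left(-1\right) = - 7 \sqrt{-5 + Y}$)
$F{\left(T{\left(-6,-11 \right)} \right)} + r{\left(U,40 \right)} = - 7 \sqrt{-5 - 11} + \left(9 + 114 \left(-3\right) + 115 \cdot 40\right) = - 7 \sqrt{-16} + \left(9 - 342 + 4600\right) = - 7 \cdot 4 i + 4267 = - 28 i + 4267 = 4267 - 28 i$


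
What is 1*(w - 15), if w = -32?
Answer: -47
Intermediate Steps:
1*(w - 15) = 1*(-32 - 15) = 1*(-47) = -47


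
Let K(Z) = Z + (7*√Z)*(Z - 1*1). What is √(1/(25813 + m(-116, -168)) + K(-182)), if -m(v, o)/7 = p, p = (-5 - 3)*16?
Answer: √(-129833437233 - 913827842361*I*√182)/26709 ≈ 92.468 - 93.447*I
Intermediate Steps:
p = -128 (p = -8*16 = -128)
m(v, o) = 896 (m(v, o) = -7*(-128) = 896)
K(Z) = Z + 7*√Z*(-1 + Z) (K(Z) = Z + (7*√Z)*(Z - 1) = Z + (7*√Z)*(-1 + Z) = Z + 7*√Z*(-1 + Z))
√(1/(25813 + m(-116, -168)) + K(-182)) = √(1/(25813 + 896) + (-182 - 7*I*√182 + 7*(-182)^(3/2))) = √(1/26709 + (-182 - 7*I*√182 + 7*(-182*I*√182))) = √(1/26709 + (-182 - 7*I*√182 - 1274*I*√182)) = √(1/26709 + (-182 - 1281*I*√182)) = √(-4861037/26709 - 1281*I*√182)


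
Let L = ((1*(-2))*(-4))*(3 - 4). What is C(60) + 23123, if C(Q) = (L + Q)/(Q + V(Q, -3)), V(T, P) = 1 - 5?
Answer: 323735/14 ≈ 23124.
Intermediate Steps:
V(T, P) = -4
L = -8 (L = -2*(-4)*(-1) = 8*(-1) = -8)
C(Q) = (-8 + Q)/(-4 + Q) (C(Q) = (-8 + Q)/(Q - 4) = (-8 + Q)/(-4 + Q))
C(60) + 23123 = (-8 + 60)/(-4 + 60) + 23123 = 52/56 + 23123 = (1/56)*52 + 23123 = 13/14 + 23123 = 323735/14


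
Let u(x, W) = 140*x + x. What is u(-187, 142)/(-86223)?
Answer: 8789/28741 ≈ 0.30580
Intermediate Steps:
u(x, W) = 141*x
u(-187, 142)/(-86223) = (141*(-187))/(-86223) = -26367*(-1/86223) = 8789/28741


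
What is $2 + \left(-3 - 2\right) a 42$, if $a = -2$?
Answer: $422$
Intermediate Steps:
$2 + \left(-3 - 2\right) a 42 = 2 + \left(-3 - 2\right) \left(-2\right) 42 = 2 + \left(-5\right) \left(-2\right) 42 = 2 + 10 \cdot 42 = 2 + 420 = 422$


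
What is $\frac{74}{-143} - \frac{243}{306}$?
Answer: $- \frac{6377}{4862} \approx -1.3116$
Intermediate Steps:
$\frac{74}{-143} - \frac{243}{306} = 74 \left(- \frac{1}{143}\right) - \frac{27}{34} = - \frac{74}{143} - \frac{27}{34} = - \frac{6377}{4862}$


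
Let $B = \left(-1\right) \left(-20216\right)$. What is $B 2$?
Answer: $40432$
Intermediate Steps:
$B = 20216$
$B 2 = 20216 \cdot 2 = 40432$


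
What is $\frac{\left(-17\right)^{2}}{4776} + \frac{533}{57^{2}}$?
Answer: $\frac{1161523}{5172408} \approx 0.22456$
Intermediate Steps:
$\frac{\left(-17\right)^{2}}{4776} + \frac{533}{57^{2}} = 289 \cdot \frac{1}{4776} + \frac{533}{3249} = \frac{289}{4776} + 533 \cdot \frac{1}{3249} = \frac{289}{4776} + \frac{533}{3249} = \frac{1161523}{5172408}$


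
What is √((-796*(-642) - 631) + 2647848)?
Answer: √3158249 ≈ 1777.1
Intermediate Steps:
√((-796*(-642) - 631) + 2647848) = √((511032 - 631) + 2647848) = √(510401 + 2647848) = √3158249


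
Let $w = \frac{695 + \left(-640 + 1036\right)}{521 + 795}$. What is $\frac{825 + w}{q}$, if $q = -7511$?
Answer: $- \frac{1086791}{9884476} \approx -0.10995$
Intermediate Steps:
$w = \frac{1091}{1316}$ ($w = \frac{695 + 396}{1316} = 1091 \cdot \frac{1}{1316} = \frac{1091}{1316} \approx 0.82903$)
$\frac{825 + w}{q} = \frac{825 + \frac{1091}{1316}}{-7511} = \frac{1086791}{1316} \left(- \frac{1}{7511}\right) = - \frac{1086791}{9884476}$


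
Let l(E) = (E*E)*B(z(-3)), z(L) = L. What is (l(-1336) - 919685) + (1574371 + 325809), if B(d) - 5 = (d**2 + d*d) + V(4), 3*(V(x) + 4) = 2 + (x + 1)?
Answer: 117174829/3 ≈ 3.9058e+7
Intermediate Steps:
V(x) = -3 + x/3 (V(x) = -4 + (2 + (x + 1))/3 = -4 + (2 + (1 + x))/3 = -4 + (3 + x)/3 = -4 + (1 + x/3) = -3 + x/3)
B(d) = 10/3 + 2*d**2 (B(d) = 5 + ((d**2 + d*d) + (-3 + (1/3)*4)) = 5 + ((d**2 + d**2) + (-3 + 4/3)) = 5 + (2*d**2 - 5/3) = 5 + (-5/3 + 2*d**2) = 10/3 + 2*d**2)
l(E) = 64*E**2/3 (l(E) = (E*E)*(10/3 + 2*(-3)**2) = E**2*(10/3 + 2*9) = E**2*(10/3 + 18) = E**2*(64/3) = 64*E**2/3)
(l(-1336) - 919685) + (1574371 + 325809) = ((64/3)*(-1336)**2 - 919685) + (1574371 + 325809) = ((64/3)*1784896 - 919685) + 1900180 = (114233344/3 - 919685) + 1900180 = 111474289/3 + 1900180 = 117174829/3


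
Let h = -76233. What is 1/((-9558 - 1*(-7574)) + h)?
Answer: -1/78217 ≈ -1.2785e-5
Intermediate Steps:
1/((-9558 - 1*(-7574)) + h) = 1/((-9558 - 1*(-7574)) - 76233) = 1/((-9558 + 7574) - 76233) = 1/(-1984 - 76233) = 1/(-78217) = -1/78217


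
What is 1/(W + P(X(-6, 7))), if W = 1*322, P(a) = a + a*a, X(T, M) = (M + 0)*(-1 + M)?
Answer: 1/2128 ≈ 0.00046992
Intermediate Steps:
X(T, M) = M*(-1 + M)
P(a) = a + a²
W = 322
1/(W + P(X(-6, 7))) = 1/(322 + (7*(-1 + 7))*(1 + 7*(-1 + 7))) = 1/(322 + (7*6)*(1 + 7*6)) = 1/(322 + 42*(1 + 42)) = 1/(322 + 42*43) = 1/(322 + 1806) = 1/2128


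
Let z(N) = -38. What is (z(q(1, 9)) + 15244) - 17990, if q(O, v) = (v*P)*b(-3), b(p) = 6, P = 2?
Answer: -2784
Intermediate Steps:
q(O, v) = 12*v (q(O, v) = (v*2)*6 = (2*v)*6 = 12*v)
(z(q(1, 9)) + 15244) - 17990 = (-38 + 15244) - 17990 = 15206 - 17990 = -2784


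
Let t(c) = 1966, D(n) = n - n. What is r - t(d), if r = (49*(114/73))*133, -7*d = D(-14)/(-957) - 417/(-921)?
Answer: 599420/73 ≈ 8211.2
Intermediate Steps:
D(n) = 0
d = -139/2149 (d = -(0/(-957) - 417/(-921))/7 = -(0*(-1/957) - 417*(-1/921))/7 = -(0 + 139/307)/7 = -1/7*139/307 = -139/2149 ≈ -0.064681)
r = 742938/73 (r = (49*(114*(1/73)))*133 = (49*(114/73))*133 = (5586/73)*133 = 742938/73 ≈ 10177.)
r - t(d) = 742938/73 - 1*1966 = 742938/73 - 1966 = 599420/73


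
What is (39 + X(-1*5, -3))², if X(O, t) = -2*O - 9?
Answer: 1600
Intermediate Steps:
X(O, t) = -9 - 2*O
(39 + X(-1*5, -3))² = (39 + (-9 - (-2)*5))² = (39 + (-9 - 2*(-5)))² = (39 + (-9 + 10))² = (39 + 1)² = 40² = 1600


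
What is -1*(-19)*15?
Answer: 285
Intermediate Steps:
-1*(-19)*15 = 19*15 = 285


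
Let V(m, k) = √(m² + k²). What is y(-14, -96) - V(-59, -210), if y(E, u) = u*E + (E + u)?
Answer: 1234 - √47581 ≈ 1015.9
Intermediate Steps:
V(m, k) = √(k² + m²)
y(E, u) = E + u + E*u (y(E, u) = E*u + (E + u) = E + u + E*u)
y(-14, -96) - V(-59, -210) = (-14 - 96 - 14*(-96)) - √((-210)² + (-59)²) = (-14 - 96 + 1344) - √(44100 + 3481) = 1234 - √47581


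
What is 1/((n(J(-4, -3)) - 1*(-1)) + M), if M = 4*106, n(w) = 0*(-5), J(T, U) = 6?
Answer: 1/425 ≈ 0.0023529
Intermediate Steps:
n(w) = 0
M = 424
1/((n(J(-4, -3)) - 1*(-1)) + M) = 1/((0 - 1*(-1)) + 424) = 1/((0 + 1) + 424) = 1/(1 + 424) = 1/425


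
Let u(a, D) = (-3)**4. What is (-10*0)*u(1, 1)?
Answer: 0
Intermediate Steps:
u(a, D) = 81
(-10*0)*u(1, 1) = -10*0*81 = 0*81 = 0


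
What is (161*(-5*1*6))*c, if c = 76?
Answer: -367080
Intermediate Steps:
(161*(-5*1*6))*c = (161*(-5*1*6))*76 = (161*(-5*6))*76 = (161*(-30))*76 = -4830*76 = -367080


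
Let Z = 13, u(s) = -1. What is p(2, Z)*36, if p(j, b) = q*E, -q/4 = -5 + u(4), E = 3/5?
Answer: 2592/5 ≈ 518.40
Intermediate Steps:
E = ⅗ (E = 3*(⅕) = ⅗ ≈ 0.60000)
q = 24 (q = -4*(-5 - 1) = -4*(-6) = 24)
p(j, b) = 72/5 (p(j, b) = 24*(⅗) = 72/5)
p(2, Z)*36 = (72/5)*36 = 2592/5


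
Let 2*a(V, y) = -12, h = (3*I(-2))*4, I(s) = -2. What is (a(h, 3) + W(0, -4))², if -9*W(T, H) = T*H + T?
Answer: 36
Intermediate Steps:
h = -24 (h = (3*(-2))*4 = -6*4 = -24)
a(V, y) = -6 (a(V, y) = (½)*(-12) = -6)
W(T, H) = -T/9 - H*T/9 (W(T, H) = -(T*H + T)/9 = -(H*T + T)/9 = -(T + H*T)/9 = -T/9 - H*T/9)
(a(h, 3) + W(0, -4))² = (-6 - ⅑*0*(1 - 4))² = (-6 - ⅑*0*(-3))² = (-6 + 0)² = (-6)² = 36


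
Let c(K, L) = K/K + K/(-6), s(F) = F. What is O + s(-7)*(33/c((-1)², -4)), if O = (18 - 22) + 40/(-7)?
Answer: -10042/35 ≈ -286.91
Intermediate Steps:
c(K, L) = 1 - K/6 (c(K, L) = 1 + K*(-⅙) = 1 - K/6)
O = -68/7 (O = -4 + 40*(-⅐) = -4 - 40/7 = -68/7 ≈ -9.7143)
O + s(-7)*(33/c((-1)², -4)) = -68/7 - 231/(1 - ⅙*(-1)²) = -68/7 - 231/(1 - ⅙*1) = -68/7 - 231/(1 - ⅙) = -68/7 - 231/⅚ = -68/7 - 231*6/5 = -68/7 - 7*198/5 = -68/7 - 1386/5 = -10042/35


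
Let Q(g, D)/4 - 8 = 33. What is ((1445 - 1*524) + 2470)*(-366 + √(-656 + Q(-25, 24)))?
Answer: -1241106 + 6782*I*√123 ≈ -1.2411e+6 + 75216.0*I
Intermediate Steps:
Q(g, D) = 164 (Q(g, D) = 32 + 4*33 = 32 + 132 = 164)
((1445 - 1*524) + 2470)*(-366 + √(-656 + Q(-25, 24))) = ((1445 - 1*524) + 2470)*(-366 + √(-656 + 164)) = ((1445 - 524) + 2470)*(-366 + √(-492)) = (921 + 2470)*(-366 + 2*I*√123) = 3391*(-366 + 2*I*√123) = -1241106 + 6782*I*√123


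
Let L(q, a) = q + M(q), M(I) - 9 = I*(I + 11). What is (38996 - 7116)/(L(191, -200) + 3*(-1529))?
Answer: 6376/6839 ≈ 0.93230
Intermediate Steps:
M(I) = 9 + I*(11 + I) (M(I) = 9 + I*(I + 11) = 9 + I*(11 + I))
L(q, a) = 9 + q**2 + 12*q (L(q, a) = q + (9 + q**2 + 11*q) = 9 + q**2 + 12*q)
(38996 - 7116)/(L(191, -200) + 3*(-1529)) = (38996 - 7116)/((9 + 191**2 + 12*191) + 3*(-1529)) = 31880/((9 + 36481 + 2292) - 4587) = 31880/(38782 - 4587) = 31880/34195 = 31880*(1/34195) = 6376/6839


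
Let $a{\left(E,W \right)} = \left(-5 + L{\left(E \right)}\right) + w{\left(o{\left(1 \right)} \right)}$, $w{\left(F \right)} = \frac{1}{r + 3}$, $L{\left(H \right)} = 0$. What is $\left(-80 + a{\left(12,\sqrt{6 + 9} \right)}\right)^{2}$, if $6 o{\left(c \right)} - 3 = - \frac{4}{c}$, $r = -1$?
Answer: $\frac{28561}{4} \approx 7140.3$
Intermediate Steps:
$o{\left(c \right)} = \frac{1}{2} - \frac{2}{3 c}$ ($o{\left(c \right)} = \frac{1}{2} + \frac{\left(-4\right) \frac{1}{c}}{6} = \frac{1}{2} - \frac{2}{3 c}$)
$w{\left(F \right)} = \frac{1}{2}$ ($w{\left(F \right)} = \frac{1}{-1 + 3} = \frac{1}{2}$)
$a{\left(E,W \right)} = - \frac{9}{2}$ ($a{\left(E,W \right)} = \left(-5 + 0\right) + \frac{1}{2} = -5 + \frac{1}{2} = - \frac{9}{2}$)
$\left(-80 + a{\left(12,\sqrt{6 + 9} \right)}\right)^{2} = \left(-80 - \frac{9}{2}\right)^{2} = \left(- \frac{169}{2}\right)^{2} = \frac{28561}{4}$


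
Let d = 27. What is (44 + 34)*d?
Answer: 2106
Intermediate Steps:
(44 + 34)*d = (44 + 34)*27 = 78*27 = 2106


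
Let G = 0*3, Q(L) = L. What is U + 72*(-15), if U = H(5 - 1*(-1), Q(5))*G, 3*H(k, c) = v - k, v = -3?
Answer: -1080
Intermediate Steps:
H(k, c) = -1 - k/3 (H(k, c) = (-3 - k)/3 = -1 - k/3)
G = 0
U = 0 (U = (-1 - (5 - 1*(-1))/3)*0 = (-1 - (5 + 1)/3)*0 = (-1 - ⅓*6)*0 = (-1 - 2)*0 = -3*0 = 0)
U + 72*(-15) = 0 + 72*(-15) = 0 - 1080 = -1080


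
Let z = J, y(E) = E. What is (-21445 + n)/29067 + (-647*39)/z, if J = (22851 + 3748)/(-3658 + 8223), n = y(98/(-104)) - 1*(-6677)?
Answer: -58042073844065/13401320972 ≈ -4331.1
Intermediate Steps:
n = 347155/52 (n = 98/(-104) - 1*(-6677) = 98*(-1/104) + 6677 = -49/52 + 6677 = 347155/52 ≈ 6676.1)
J = 26599/4565 ≈ 5.8267
z = 26599/4565 ≈ 5.8267
(-21445 + n)/29067 + (-647*39)/z = (-21445 + 347155/52)/29067 + (-647*39)/(26599/4565) = -767985/52*1/29067 - 25233*4565/26599 = -255995/503828 - 115188645/26599 = -58042073844065/13401320972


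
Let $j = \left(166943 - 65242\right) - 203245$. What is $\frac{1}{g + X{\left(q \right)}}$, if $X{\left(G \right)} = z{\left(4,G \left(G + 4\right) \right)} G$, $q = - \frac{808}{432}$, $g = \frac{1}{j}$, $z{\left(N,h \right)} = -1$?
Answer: $\frac{913896}{1709315} \approx 0.53466$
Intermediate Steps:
$j = -101544$ ($j = 101701 - 203245 = -101544$)
$g = - \frac{1}{101544}$ ($g = \frac{1}{-101544} = - \frac{1}{101544} \approx -9.848 \cdot 10^{-6}$)
$q = - \frac{101}{54}$ ($q = \left(-808\right) \frac{1}{432} = - \frac{101}{54} \approx -1.8704$)
$X{\left(G \right)} = - G$
$\frac{1}{g + X{\left(q \right)}} = \frac{1}{- \frac{1}{101544} - - \frac{101}{54}} = \frac{1}{- \frac{1}{101544} + \frac{101}{54}} = \frac{1}{\frac{1709315}{913896}} = \frac{913896}{1709315}$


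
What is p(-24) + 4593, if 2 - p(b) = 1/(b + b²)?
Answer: 2536439/552 ≈ 4595.0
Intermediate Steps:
p(b) = 2 - 1/(b + b²)
p(-24) + 4593 = (-1 + 2*(-24) + 2*(-24)²)/((-24)*(1 - 24)) + 4593 = -1/24*(-1 - 48 + 2*576)/(-23) + 4593 = -1/24*(-1/23)*(-1 - 48 + 1152) + 4593 = -1/24*(-1/23)*1103 + 4593 = 1103/552 + 4593 = 2536439/552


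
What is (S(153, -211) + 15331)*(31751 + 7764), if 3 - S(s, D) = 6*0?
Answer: 605923010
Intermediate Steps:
S(s, D) = 3 (S(s, D) = 3 - 6*0 = 3 - 1*0 = 3 + 0 = 3)
(S(153, -211) + 15331)*(31751 + 7764) = (3 + 15331)*(31751 + 7764) = 15334*39515 = 605923010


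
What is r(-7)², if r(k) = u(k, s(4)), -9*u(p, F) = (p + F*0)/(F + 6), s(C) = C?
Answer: 49/8100 ≈ 0.0060494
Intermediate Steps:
u(p, F) = -p/(9*(6 + F)) (u(p, F) = -(p + F*0)/(9*(F + 6)) = -(p + 0)/(9*(6 + F)) = -p/(9*(6 + F)))
r(k) = -k/90 (r(k) = -k/(54 + 9*4) = -k/(54 + 36) = -1*k/90 = -1*k*1/90 = -k/90)
r(-7)² = (-1/90*(-7))² = (7/90)² = 49/8100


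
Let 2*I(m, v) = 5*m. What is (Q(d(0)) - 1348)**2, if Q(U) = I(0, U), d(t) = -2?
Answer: 1817104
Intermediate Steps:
I(m, v) = 5*m/2 (I(m, v) = (5*m)/2 = 5*m/2)
Q(U) = 0 (Q(U) = (5/2)*0 = 0)
(Q(d(0)) - 1348)**2 = (0 - 1348)**2 = (-1348)**2 = 1817104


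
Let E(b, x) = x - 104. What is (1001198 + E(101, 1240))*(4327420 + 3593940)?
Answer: 7939848454240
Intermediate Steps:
E(b, x) = -104 + x
(1001198 + E(101, 1240))*(4327420 + 3593940) = (1001198 + (-104 + 1240))*(4327420 + 3593940) = (1001198 + 1136)*7921360 = 1002334*7921360 = 7939848454240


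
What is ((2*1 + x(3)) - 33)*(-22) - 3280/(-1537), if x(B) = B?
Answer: 950072/1537 ≈ 618.13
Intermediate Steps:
((2*1 + x(3)) - 33)*(-22) - 3280/(-1537) = ((2*1 + 3) - 33)*(-22) - 3280/(-1537) = ((2 + 3) - 33)*(-22) - 3280*(-1/1537) = (5 - 33)*(-22) + 3280/1537 = -28*(-22) + 3280/1537 = 616 + 3280/1537 = 950072/1537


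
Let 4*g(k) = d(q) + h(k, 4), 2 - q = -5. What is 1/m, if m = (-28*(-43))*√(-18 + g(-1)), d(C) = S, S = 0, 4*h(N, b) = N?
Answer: -I/5117 ≈ -0.00019543*I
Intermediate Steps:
q = 7 (q = 2 - 1*(-5) = 2 + 5 = 7)
h(N, b) = N/4
d(C) = 0
g(k) = k/16 (g(k) = (0 + k/4)/4 = (k/4)/4 = k/16)
m = 5117*I (m = (-28*(-43))*√(-18 + (1/16)*(-1)) = 1204*√(-18 - 1/16) = 1204*√(-289/16) = 1204*(17*I/4) = 5117*I ≈ 5117.0*I)
1/m = 1/(5117*I) = -I/5117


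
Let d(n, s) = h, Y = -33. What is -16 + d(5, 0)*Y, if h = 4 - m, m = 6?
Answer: 50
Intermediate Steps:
h = -2 (h = 4 - 1*6 = 4 - 6 = -2)
d(n, s) = -2
-16 + d(5, 0)*Y = -16 - 2*(-33) = -16 + 66 = 50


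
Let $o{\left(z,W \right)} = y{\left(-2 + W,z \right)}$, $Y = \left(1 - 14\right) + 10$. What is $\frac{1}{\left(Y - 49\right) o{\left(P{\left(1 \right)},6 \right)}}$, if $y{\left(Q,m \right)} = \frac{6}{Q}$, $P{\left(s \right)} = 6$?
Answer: $- \frac{1}{78} \approx -0.012821$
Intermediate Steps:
$Y = -3$ ($Y = -13 + 10 = -3$)
$o{\left(z,W \right)} = \frac{6}{-2 + W}$
$\frac{1}{\left(Y - 49\right) o{\left(P{\left(1 \right)},6 \right)}} = \frac{1}{\left(-3 - 49\right) \frac{6}{-2 + 6}} = \frac{1}{\left(-52\right) \frac{6}{4}} = \frac{1}{\left(-52\right) 6 \cdot \frac{1}{4}} = \frac{1}{\left(-52\right) \frac{3}{2}} = \frac{1}{-78} = - \frac{1}{78}$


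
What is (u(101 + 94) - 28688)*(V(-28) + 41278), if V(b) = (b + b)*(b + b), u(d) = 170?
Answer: -1266598452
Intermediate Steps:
V(b) = 4*b**2 (V(b) = (2*b)*(2*b) = 4*b**2)
(u(101 + 94) - 28688)*(V(-28) + 41278) = (170 - 28688)*(4*(-28)**2 + 41278) = -28518*(4*784 + 41278) = -28518*(3136 + 41278) = -28518*44414 = -1266598452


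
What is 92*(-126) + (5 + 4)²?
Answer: -11511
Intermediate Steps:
92*(-126) + (5 + 4)² = -11592 + 9² = -11592 + 81 = -11511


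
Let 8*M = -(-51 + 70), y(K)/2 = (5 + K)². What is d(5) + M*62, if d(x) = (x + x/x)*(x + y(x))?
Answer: 4331/4 ≈ 1082.8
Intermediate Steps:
y(K) = 2*(5 + K)²
d(x) = (1 + x)*(x + 2*(5 + x)²) (d(x) = (x + x/x)*(x + 2*(5 + x)²) = (x + 1)*(x + 2*(5 + x)²) = (1 + x)*(x + 2*(5 + x)²))
M = -19/8 (M = (-(-51 + 70))/8 = (-1*19)/8 = (⅛)*(-19) = -19/8 ≈ -2.3750)
d(5) + M*62 = (50 + 2*5³ + 23*5² + 71*5) - 19/8*62 = (50 + 2*125 + 23*25 + 355) - 589/4 = (50 + 250 + 575 + 355) - 589/4 = 1230 - 589/4 = 4331/4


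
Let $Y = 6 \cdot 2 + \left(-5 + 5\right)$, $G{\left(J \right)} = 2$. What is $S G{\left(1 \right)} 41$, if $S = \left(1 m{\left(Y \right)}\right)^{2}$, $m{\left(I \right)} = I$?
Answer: $11808$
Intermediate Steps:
$Y = 12$ ($Y = 12 + 0 = 12$)
$S = 144$ ($S = \left(1 \cdot 12\right)^{2} = 12^{2} = 144$)
$S G{\left(1 \right)} 41 = 144 \cdot 2 \cdot 41 = 288 \cdot 41 = 11808$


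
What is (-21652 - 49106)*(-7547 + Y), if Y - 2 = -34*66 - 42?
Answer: 695621898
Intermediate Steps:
Y = -2284 (Y = 2 + (-34*66 - 42) = 2 + (-2244 - 42) = 2 - 2286 = -2284)
(-21652 - 49106)*(-7547 + Y) = (-21652 - 49106)*(-7547 - 2284) = -70758*(-9831) = 695621898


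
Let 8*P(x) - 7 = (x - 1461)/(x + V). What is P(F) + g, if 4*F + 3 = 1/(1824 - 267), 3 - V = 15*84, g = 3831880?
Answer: 15008071656080/3916633 ≈ 3.8319e+6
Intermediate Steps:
V = -1257 (V = 3 - 15*84 = 3 - 1*1260 = 3 - 1260 = -1257)
F = -2335/3114 (F = -¾ + 1/(4*(1824 - 267)) = -¾ + (¼)/1557 = -¾ + (¼)*(1/1557) = -¾ + 1/6228 = -2335/3114 ≈ -0.74984)
P(x) = 7/8 + (-1461 + x)/(8*(-1257 + x)) (P(x) = 7/8 + ((x - 1461)/(x - 1257))/8 = 7/8 + ((-1461 + x)/(-1257 + x))/8 = 7/8 + (-1461 + x)/(8*(-1257 + x)))
P(F) + g = (-2565/2 - 2335/3114)/(-1257 - 2335/3114) + 3831880 = -1998020/1557/(-3916633/3114) + 3831880 = -3114/3916633*(-1998020/1557) + 3831880 = 3996040/3916633 + 3831880 = 15008071656080/3916633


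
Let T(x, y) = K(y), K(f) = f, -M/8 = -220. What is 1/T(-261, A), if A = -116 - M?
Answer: -1/1876 ≈ -0.00053305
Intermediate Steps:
M = 1760 (M = -8*(-220) = 1760)
A = -1876 (A = -116 - 1*1760 = -116 - 1760 = -1876)
T(x, y) = y
1/T(-261, A) = 1/(-1876) = -1/1876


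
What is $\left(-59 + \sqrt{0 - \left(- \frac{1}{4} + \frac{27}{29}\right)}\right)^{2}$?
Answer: $\frac{\left(3422 - i \sqrt{2291}\right)^{2}}{3364} \approx 3480.3 - 97.379 i$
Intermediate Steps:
$\left(-59 + \sqrt{0 - \left(- \frac{1}{4} + \frac{27}{29}\right)}\right)^{2} = \left(-59 + \sqrt{0 - \frac{79}{116}}\right)^{2} = \left(-59 + \sqrt{- \frac{79}{116}}\right)^{2} = \left(-59 + \frac{i \sqrt{2291}}{58}\right)^{2}$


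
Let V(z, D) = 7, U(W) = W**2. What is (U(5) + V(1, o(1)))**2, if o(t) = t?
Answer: 1024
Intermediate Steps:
(U(5) + V(1, o(1)))**2 = (5**2 + 7)**2 = (25 + 7)**2 = 32**2 = 1024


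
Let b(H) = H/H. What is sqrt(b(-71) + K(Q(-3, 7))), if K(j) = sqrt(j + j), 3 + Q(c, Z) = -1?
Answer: sqrt(1 + 2*I*sqrt(2)) ≈ 1.4142 + 1.0*I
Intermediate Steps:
b(H) = 1
Q(c, Z) = -4 (Q(c, Z) = -3 - 1 = -4)
K(j) = sqrt(2)*sqrt(j) (K(j) = sqrt(2*j) = sqrt(2)*sqrt(j))
sqrt(b(-71) + K(Q(-3, 7))) = sqrt(1 + sqrt(2)*sqrt(-4)) = sqrt(1 + sqrt(2)*(2*I)) = sqrt(1 + 2*I*sqrt(2))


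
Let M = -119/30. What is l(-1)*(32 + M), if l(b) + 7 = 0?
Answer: -5887/30 ≈ -196.23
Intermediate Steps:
l(b) = -7 (l(b) = -7 + 0 = -7)
M = -119/30 (M = -119*1/30 = -119/30 ≈ -3.9667)
l(-1)*(32 + M) = -7*(32 - 119/30) = -7*841/30 = -5887/30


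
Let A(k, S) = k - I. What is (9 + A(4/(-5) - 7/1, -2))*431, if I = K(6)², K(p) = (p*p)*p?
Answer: -100541094/5 ≈ -2.0108e+7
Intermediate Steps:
K(p) = p³ (K(p) = p²*p = p³)
I = 46656 (I = (6³)² = 216² = 46656)
A(k, S) = -46656 + k (A(k, S) = k - 1*46656 = k - 46656 = -46656 + k)
(9 + A(4/(-5) - 7/1, -2))*431 = (9 + (-46656 + (4/(-5) - 7/1)))*431 = (9 + (-46656 + (4*(-⅕) - 7*1)))*431 = (9 + (-46656 + (-⅘ - 7)))*431 = (9 + (-46656 - 39/5))*431 = (9 - 233319/5)*431 = -233274/5*431 = -100541094/5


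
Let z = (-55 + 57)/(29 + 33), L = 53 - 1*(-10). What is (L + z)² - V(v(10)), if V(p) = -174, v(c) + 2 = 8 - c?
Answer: 3985330/961 ≈ 4147.1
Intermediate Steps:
v(c) = 6 - c (v(c) = -2 + (8 - c) = 6 - c)
L = 63 (L = 53 + 10 = 63)
z = 1/31 (z = 2/62 = 2*(1/62) = 1/31 ≈ 0.032258)
(L + z)² - V(v(10)) = (63 + 1/31)² - 1*(-174) = (1954/31)² + 174 = 3818116/961 + 174 = 3985330/961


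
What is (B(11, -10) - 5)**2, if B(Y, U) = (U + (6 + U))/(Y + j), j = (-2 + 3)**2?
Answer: 1369/36 ≈ 38.028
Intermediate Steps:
j = 1 (j = 1**2 = 1)
B(Y, U) = (6 + 2*U)/(1 + Y) (B(Y, U) = (U + (6 + U))/(Y + 1) = (6 + 2*U)/(1 + Y))
(B(11, -10) - 5)**2 = (2*(3 - 10)/(1 + 11) - 5)**2 = (2*(-7)/12 - 5)**2 = (2*(1/12)*(-7) - 5)**2 = (-7/6 - 5)**2 = (-37/6)**2 = 1369/36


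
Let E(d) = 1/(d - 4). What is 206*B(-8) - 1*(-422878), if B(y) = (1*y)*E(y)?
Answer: 1269046/3 ≈ 4.2302e+5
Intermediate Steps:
E(d) = 1/(-4 + d)
B(y) = y/(-4 + y) (B(y) = (1*y)/(-4 + y) = y/(-4 + y))
206*B(-8) - 1*(-422878) = 206*(-8/(-4 - 8)) - 1*(-422878) = 206*(-8/(-12)) + 422878 = 206*(-8*(-1/12)) + 422878 = 206*(2/3) + 422878 = 412/3 + 422878 = 1269046/3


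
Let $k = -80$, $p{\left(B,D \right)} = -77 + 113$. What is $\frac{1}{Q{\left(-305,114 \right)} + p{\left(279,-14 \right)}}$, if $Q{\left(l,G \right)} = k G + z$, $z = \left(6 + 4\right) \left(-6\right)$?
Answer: $- \frac{1}{9144} \approx -0.00010936$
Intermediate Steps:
$p{\left(B,D \right)} = 36$
$z = -60$ ($z = 10 \left(-6\right) = -60$)
$Q{\left(l,G \right)} = -60 - 80 G$ ($Q{\left(l,G \right)} = - 80 G - 60 = -60 - 80 G$)
$\frac{1}{Q{\left(-305,114 \right)} + p{\left(279,-14 \right)}} = \frac{1}{\left(-60 - 9120\right) + 36} = \frac{1}{-9180 + 36} = \frac{1}{-9144} = - \frac{1}{9144}$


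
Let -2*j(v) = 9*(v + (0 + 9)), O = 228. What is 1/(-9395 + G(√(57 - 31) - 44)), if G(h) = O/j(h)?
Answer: -7797345/73244523883 - 456*√26/952178810479 ≈ -0.00010646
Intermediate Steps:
j(v) = -81/2 - 9*v/2 (j(v) = -9*(v + (0 + 9))/2 = -9*(v + 9)/2 = -9*(9 + v)/2 = -(81 + 9*v)/2 = -81/2 - 9*v/2)
G(h) = 228/(-81/2 - 9*h/2)
1/(-9395 + G(√(57 - 31) - 44)) = 1/(-9395 - 152/(27 + 3*(√(57 - 31) - 44))) = 1/(-9395 - 152/(27 + 3*(√26 - 44))) = 1/(-9395 - 152/(27 + 3*(-44 + √26))) = 1/(-9395 - 152/(27 + (-132 + 3*√26))) = 1/(-9395 - 152/(-105 + 3*√26))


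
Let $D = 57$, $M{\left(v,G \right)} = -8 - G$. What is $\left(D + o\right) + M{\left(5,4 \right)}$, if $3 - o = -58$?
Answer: $106$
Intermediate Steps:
$o = 61$ ($o = 3 - -58 = 3 + 58 = 61$)
$\left(D + o\right) + M{\left(5,4 \right)} = \left(57 + 61\right) - 12 = 118 - 12 = 106$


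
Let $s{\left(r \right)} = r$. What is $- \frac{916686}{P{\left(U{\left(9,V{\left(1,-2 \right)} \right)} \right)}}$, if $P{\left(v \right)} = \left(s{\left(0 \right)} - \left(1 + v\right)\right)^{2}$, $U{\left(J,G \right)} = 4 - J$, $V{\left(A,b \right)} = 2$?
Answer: $- \frac{458343}{8} \approx -57293.0$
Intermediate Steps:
$P{\left(v \right)} = \left(-1 - v\right)^{2}$ ($P{\left(v \right)} = \left(0 - \left(1 + v\right)\right)^{2} = \left(-1 - v\right)^{2}$)
$- \frac{916686}{P{\left(U{\left(9,V{\left(1,-2 \right)} \right)} \right)}} = - \frac{916686}{\left(1 + \left(4 - 9\right)\right)^{2}} = - \frac{916686}{\left(1 - 5\right)^{2}} = - \frac{916686}{\left(-4\right)^{2}} = - \frac{916686}{16} = \left(-916686\right) \frac{1}{16} = - \frac{458343}{8}$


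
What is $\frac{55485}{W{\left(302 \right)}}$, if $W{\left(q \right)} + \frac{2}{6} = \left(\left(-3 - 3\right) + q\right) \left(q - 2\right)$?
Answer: $\frac{166455}{266399} \approx 0.62483$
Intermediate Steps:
$W{\left(q \right)} = - \frac{1}{3} + \left(-6 + q\right) \left(-2 + q\right)$ ($W{\left(q \right)} = - \frac{1}{3} + \left(\left(-3 - 3\right) + q\right) \left(q - 2\right) = - \frac{1}{3} + \left(-6 + q\right) \left(-2 + q\right)$)
$\frac{55485}{W{\left(302 \right)}} = \frac{55485}{\frac{35}{3} + 302^{2} - 2416} = \frac{55485}{\frac{35}{3} + 91204 - 2416} = \frac{55485}{\frac{266399}{3}} = 55485 \cdot \frac{3}{266399} = \frac{166455}{266399}$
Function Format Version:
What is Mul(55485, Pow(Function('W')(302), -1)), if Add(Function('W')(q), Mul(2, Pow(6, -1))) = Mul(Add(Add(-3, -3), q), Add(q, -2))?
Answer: Rational(166455, 266399) ≈ 0.62483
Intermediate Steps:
Function('W')(q) = Add(Rational(-1, 3), Mul(Add(-6, q), Add(-2, q))) (Function('W')(q) = Add(Rational(-1, 3), Mul(Add(Add(-3, -3), q), Add(q, -2))) = Add(Rational(-1, 3), Mul(Add(-6, q), Add(-2, q))))
Mul(55485, Pow(Function('W')(302), -1)) = Mul(55485, Pow(Add(Rational(35, 3), Pow(302, 2), Mul(-8, 302)), -1)) = Mul(55485, Pow(Add(Rational(35, 3), 91204, -2416), -1)) = Mul(55485, Pow(Rational(266399, 3), -1)) = Mul(55485, Rational(3, 266399)) = Rational(166455, 266399)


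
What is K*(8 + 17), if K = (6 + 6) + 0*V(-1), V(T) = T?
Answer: 300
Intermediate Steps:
K = 12 (K = (6 + 6) + 0*(-1) = 12 + 0 = 12)
K*(8 + 17) = 12*(8 + 17) = 12*25 = 300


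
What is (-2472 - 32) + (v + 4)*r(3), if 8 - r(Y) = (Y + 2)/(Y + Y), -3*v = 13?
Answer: -45115/18 ≈ -2506.4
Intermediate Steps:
v = -13/3 (v = -⅓*13 = -13/3 ≈ -4.3333)
r(Y) = 8 - (2 + Y)/(2*Y) (r(Y) = 8 - (Y + 2)/(Y + Y) = 8 - (2 + Y)/(2*Y))
(-2472 - 32) + (v + 4)*r(3) = (-2472 - 32) + (-13/3 + 4)*(15/2 - 1/3) = -2504 - (15/2 - 1*⅓)/3 = -2504 - (15/2 - ⅓)/3 = -2504 - ⅓*43/6 = -2504 - 43/18 = -45115/18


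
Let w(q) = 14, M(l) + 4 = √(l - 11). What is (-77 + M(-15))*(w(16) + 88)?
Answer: -8262 + 102*I*√26 ≈ -8262.0 + 520.1*I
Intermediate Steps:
M(l) = -4 + √(-11 + l) (M(l) = -4 + √(l - 11) = -4 + √(-11 + l))
(-77 + M(-15))*(w(16) + 88) = (-77 + (-4 + √(-11 - 15)))*(14 + 88) = (-77 + (-4 + √(-26)))*102 = (-77 + (-4 + I*√26))*102 = (-81 + I*√26)*102 = -8262 + 102*I*√26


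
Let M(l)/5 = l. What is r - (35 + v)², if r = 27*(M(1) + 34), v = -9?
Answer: 377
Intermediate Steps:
M(l) = 5*l
r = 1053 (r = 27*(5*1 + 34) = 27*(5 + 34) = 27*39 = 1053)
r - (35 + v)² = 1053 - (35 - 9)² = 1053 - 1*26² = 1053 - 1*676 = 1053 - 676 = 377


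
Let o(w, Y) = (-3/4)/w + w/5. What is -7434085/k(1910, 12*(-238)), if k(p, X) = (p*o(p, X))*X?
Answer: 7434085/2083792578 ≈ 0.0035676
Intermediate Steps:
o(w, Y) = -3/(4*w) + w/5 (o(w, Y) = (-3*1/4)/w + w*(1/5) = -3/(4*w) + w/5)
k(p, X) = X*p*(-3/(4*p) + p/5) (k(p, X) = (p*(-3/(4*p) + p/5))*X = X*p*(-3/(4*p) + p/5))
-7434085/k(1910, 12*(-238)) = -7434085*(-5/(714*(-15 + 4*1910**2))) = -7434085*(-5/(714*(-15 + 4*3648100))) = -7434085*(-5/(714*(-15 + 14592400))) = -7434085/((1/20)*(-2856)*14592385) = -7434085/(-2083792578) = -7434085*(-1/2083792578) = 7434085/2083792578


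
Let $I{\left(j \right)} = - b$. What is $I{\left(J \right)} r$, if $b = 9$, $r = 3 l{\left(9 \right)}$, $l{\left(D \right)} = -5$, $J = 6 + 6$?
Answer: $135$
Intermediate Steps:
$J = 12$
$r = -15$ ($r = 3 \left(-5\right) = -15$)
$I{\left(j \right)} = -9$ ($I{\left(j \right)} = \left(-1\right) 9 = -9$)
$I{\left(J \right)} r = \left(-9\right) \left(-15\right) = 135$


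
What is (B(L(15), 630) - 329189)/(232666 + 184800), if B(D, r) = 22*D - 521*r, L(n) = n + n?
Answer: -656759/417466 ≈ -1.5732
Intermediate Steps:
L(n) = 2*n
B(D, r) = -521*r + 22*D
(B(L(15), 630) - 329189)/(232666 + 184800) = ((-521*630 + 22*(2*15)) - 329189)/(232666 + 184800) = ((-328230 + 22*30) - 329189)/417466 = ((-328230 + 660) - 329189)*(1/417466) = (-327570 - 329189)*(1/417466) = -656759*1/417466 = -656759/417466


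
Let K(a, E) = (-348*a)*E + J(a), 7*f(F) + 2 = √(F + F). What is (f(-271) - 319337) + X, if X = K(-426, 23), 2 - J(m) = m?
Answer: 21635563/7 + I*√542/7 ≈ 3.0908e+6 + 3.3258*I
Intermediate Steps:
J(m) = 2 - m
f(F) = -2/7 + √2*√F/7 (f(F) = -2/7 + √(F + F)/7 = -2/7 + √(2*F)/7 = -2/7 + (√2*√F)/7 = -2/7 + √2*√F/7)
K(a, E) = 2 - a - 348*E*a (K(a, E) = (-348*a)*E + (2 - a) = -348*E*a + (2 - a) = 2 - a - 348*E*a)
X = 3410132 (X = 2 - 1*(-426) - 348*23*(-426) = 2 + 426 + 3409704 = 3410132)
(f(-271) - 319337) + X = ((-2/7 + √2*√(-271)/7) - 319337) + 3410132 = ((-2/7 + √2*(I*√271)/7) - 319337) + 3410132 = ((-2/7 + I*√542/7) - 319337) + 3410132 = (-2235361/7 + I*√542/7) + 3410132 = 21635563/7 + I*√542/7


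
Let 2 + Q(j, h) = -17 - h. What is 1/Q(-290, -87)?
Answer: 1/68 ≈ 0.014706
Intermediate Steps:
Q(j, h) = -19 - h (Q(j, h) = -2 + (-17 - h) = -19 - h)
1/Q(-290, -87) = 1/(-19 - 1*(-87)) = 1/(-19 + 87) = 1/68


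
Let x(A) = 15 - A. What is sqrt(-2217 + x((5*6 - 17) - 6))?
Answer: 47*I ≈ 47.0*I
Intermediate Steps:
sqrt(-2217 + x((5*6 - 17) - 6)) = sqrt(-2217 + (15 - ((5*6 - 17) - 6))) = sqrt(-2217 + (15 - ((30 - 17) - 6))) = sqrt(-2217 + (15 - (13 - 6))) = sqrt(-2217 + (15 - 1*7)) = sqrt(-2217 + (15 - 7)) = sqrt(-2217 + 8) = sqrt(-2209) = 47*I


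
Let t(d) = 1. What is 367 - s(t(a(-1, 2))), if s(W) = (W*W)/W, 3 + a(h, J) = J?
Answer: 366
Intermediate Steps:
a(h, J) = -3 + J
s(W) = W (s(W) = W²/W = W)
367 - s(t(a(-1, 2))) = 367 - 1*1 = 367 - 1 = 366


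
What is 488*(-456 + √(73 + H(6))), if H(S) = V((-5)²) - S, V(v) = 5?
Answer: -222528 + 2928*√2 ≈ -2.1839e+5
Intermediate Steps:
H(S) = 5 - S
488*(-456 + √(73 + H(6))) = 488*(-456 + √(73 + (5 - 1*6))) = 488*(-456 + √(73 + (5 - 6))) = 488*(-456 + √(73 - 1)) = 488*(-456 + √72) = 488*(-456 + 6*√2) = -222528 + 2928*√2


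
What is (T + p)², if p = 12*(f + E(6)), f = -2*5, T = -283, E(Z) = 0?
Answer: 162409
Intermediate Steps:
f = -10
p = -120 (p = 12*(-10 + 0) = 12*(-10) = -120)
(T + p)² = (-283 - 120)² = (-403)² = 162409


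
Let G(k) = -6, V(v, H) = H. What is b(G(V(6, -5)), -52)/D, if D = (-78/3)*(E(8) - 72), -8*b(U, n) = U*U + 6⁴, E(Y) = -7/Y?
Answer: -666/7579 ≈ -0.087874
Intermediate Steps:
b(U, n) = -162 - U²/8 (b(U, n) = -(U*U + 6⁴)/8 = -(U² + 1296)/8 = -(1296 + U²)/8 = -162 - U²/8)
D = 7579/4 (D = (-78/3)*(-7/8 - 72) = (-78*⅓)*(-7*⅛ - 72) = -26*(-7/8 - 72) = -26*(-583/8) = 7579/4 ≈ 1894.8)
b(G(V(6, -5)), -52)/D = (-162 - ⅛*(-6)²)/(7579/4) = (-162 - ⅛*36)*(4/7579) = (-162 - 9/2)*(4/7579) = -333/2*4/7579 = -666/7579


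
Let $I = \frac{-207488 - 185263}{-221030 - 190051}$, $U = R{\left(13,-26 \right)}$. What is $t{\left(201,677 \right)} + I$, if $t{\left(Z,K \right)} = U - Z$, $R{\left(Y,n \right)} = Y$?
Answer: $- \frac{25630159}{137027} \approx -187.04$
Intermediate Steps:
$U = 13$
$t{\left(Z,K \right)} = 13 - Z$
$I = \frac{130917}{137027}$ ($I = - \frac{392751}{-411081} = \left(-392751\right) \left(- \frac{1}{411081}\right) = \frac{130917}{137027} \approx 0.95541$)
$t{\left(201,677 \right)} + I = \left(13 - 201\right) + \frac{130917}{137027} = -188 + \frac{130917}{137027} = - \frac{25630159}{137027}$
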